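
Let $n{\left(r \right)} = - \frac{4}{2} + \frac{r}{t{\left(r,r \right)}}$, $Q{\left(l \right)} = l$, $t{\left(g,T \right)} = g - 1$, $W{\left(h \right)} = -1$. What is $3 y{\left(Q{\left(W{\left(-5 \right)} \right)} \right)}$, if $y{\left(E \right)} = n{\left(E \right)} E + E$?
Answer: $\frac{3}{2} \approx 1.5$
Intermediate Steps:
$t{\left(g,T \right)} = -1 + g$ ($t{\left(g,T \right)} = g - 1 = -1 + g$)
$n{\left(r \right)} = -2 + \frac{r}{-1 + r}$ ($n{\left(r \right)} = - \frac{4}{2} + \frac{r}{-1 + r} = \left(-4\right) \frac{1}{2} + \frac{r}{-1 + r} = -2 + \frac{r}{-1 + r}$)
$y{\left(E \right)} = E + \frac{E \left(2 - E\right)}{-1 + E}$ ($y{\left(E \right)} = \frac{2 - E}{-1 + E} E + E = \frac{E \left(2 - E\right)}{-1 + E} + E = E + \frac{E \left(2 - E\right)}{-1 + E}$)
$3 y{\left(Q{\left(W{\left(-5 \right)} \right)} \right)} = 3 \left(- \frac{1}{-1 - 1}\right) = 3 \left(- \frac{1}{-2}\right) = 3 \left(\left(-1\right) \left(- \frac{1}{2}\right)\right) = 3 \cdot \frac{1}{2} = \frac{3}{2}$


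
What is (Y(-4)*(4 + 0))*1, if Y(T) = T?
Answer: -16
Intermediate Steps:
(Y(-4)*(4 + 0))*1 = -4*(4 + 0)*1 = -4*4*1 = -16*1 = -16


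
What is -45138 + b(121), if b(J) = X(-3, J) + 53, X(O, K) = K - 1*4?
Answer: -44968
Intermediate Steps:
X(O, K) = -4 + K (X(O, K) = K - 4 = -4 + K)
b(J) = 49 + J (b(J) = (-4 + J) + 53 = 49 + J)
-45138 + b(121) = -45138 + (49 + 121) = -45138 + 170 = -44968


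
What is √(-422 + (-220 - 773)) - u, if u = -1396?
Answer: 1396 + I*√1415 ≈ 1396.0 + 37.617*I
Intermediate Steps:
√(-422 + (-220 - 773)) - u = √(-422 + (-220 - 773)) - 1*(-1396) = √(-422 - 993) + 1396 = √(-1415) + 1396 = I*√1415 + 1396 = 1396 + I*√1415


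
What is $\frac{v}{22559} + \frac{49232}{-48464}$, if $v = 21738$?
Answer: $- \frac{3569641}{68331211} \approx -0.05224$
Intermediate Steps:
$\frac{v}{22559} + \frac{49232}{-48464} = \frac{21738}{22559} + \frac{49232}{-48464} = 21738 \cdot \frac{1}{22559} + 49232 \left(- \frac{1}{48464}\right) = \frac{21738}{22559} - \frac{3077}{3029} = - \frac{3569641}{68331211}$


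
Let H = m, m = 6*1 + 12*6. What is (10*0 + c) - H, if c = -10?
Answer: -88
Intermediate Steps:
m = 78 (m = 6 + 72 = 78)
H = 78
(10*0 + c) - H = (10*0 - 10) - 1*78 = (0 - 10) - 78 = -10 - 78 = -88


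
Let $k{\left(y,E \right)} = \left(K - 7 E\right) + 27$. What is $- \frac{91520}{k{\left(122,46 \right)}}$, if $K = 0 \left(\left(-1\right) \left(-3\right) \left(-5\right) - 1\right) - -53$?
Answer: $\frac{4160}{11} \approx 378.18$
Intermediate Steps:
$K = 53$ ($K = 0 \left(3 \left(-5\right) - 1\right) + 53 = 0 \left(-15 - 1\right) + 53 = 0 \left(-16\right) + 53 = 0 + 53 = 53$)
$k{\left(y,E \right)} = 80 - 7 E$ ($k{\left(y,E \right)} = \left(53 - 7 E\right) + 27 = 80 - 7 E$)
$- \frac{91520}{k{\left(122,46 \right)}} = - \frac{91520}{80 - 322} = - \frac{91520}{-242} = \left(-91520\right) \left(- \frac{1}{242}\right) = \frac{4160}{11}$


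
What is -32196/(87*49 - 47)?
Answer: -8049/1054 ≈ -7.6366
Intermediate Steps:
-32196/(87*49 - 47) = -32196/(4263 - 47) = -32196/4216 = -32196*1/4216 = -8049/1054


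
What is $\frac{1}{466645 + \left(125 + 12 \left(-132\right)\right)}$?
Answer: $\frac{1}{465186} \approx 2.1497 \cdot 10^{-6}$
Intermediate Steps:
$\frac{1}{466645 + \left(125 + 12 \left(-132\right)\right)} = \frac{1}{466645 + \left(125 - 1584\right)} = \frac{1}{466645 - 1459} = \frac{1}{465186}$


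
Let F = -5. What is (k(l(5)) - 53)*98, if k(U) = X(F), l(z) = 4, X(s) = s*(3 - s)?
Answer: -9114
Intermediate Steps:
k(U) = -40 (k(U) = -5*(3 - 1*(-5)) = -5*(3 + 5) = -5*8 = -40)
(k(l(5)) - 53)*98 = (-40 - 53)*98 = -93*98 = -9114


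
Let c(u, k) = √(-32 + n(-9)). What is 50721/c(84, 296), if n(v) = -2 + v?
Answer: -50721*I*√43/43 ≈ -7734.9*I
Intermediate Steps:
c(u, k) = I*√43 (c(u, k) = √(-32 + (-2 - 9)) = √(-32 - 11) = √(-43) = I*√43)
50721/c(84, 296) = 50721/((I*√43)) = 50721*(-I*√43/43) = -50721*I*√43/43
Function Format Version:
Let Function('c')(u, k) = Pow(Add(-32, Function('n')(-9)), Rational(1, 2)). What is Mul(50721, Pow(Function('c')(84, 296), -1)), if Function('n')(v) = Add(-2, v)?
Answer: Mul(Rational(-50721, 43), I, Pow(43, Rational(1, 2))) ≈ Mul(-7734.9, I)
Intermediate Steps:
Function('c')(u, k) = Mul(I, Pow(43, Rational(1, 2))) (Function('c')(u, k) = Pow(Add(-32, Add(-2, -9)), Rational(1, 2)) = Pow(Add(-32, -11), Rational(1, 2)) = Pow(-43, Rational(1, 2)) = Mul(I, Pow(43, Rational(1, 2))))
Mul(50721, Pow(Function('c')(84, 296), -1)) = Mul(50721, Pow(Mul(I, Pow(43, Rational(1, 2))), -1)) = Mul(50721, Mul(Rational(-1, 43), I, Pow(43, Rational(1, 2)))) = Mul(Rational(-50721, 43), I, Pow(43, Rational(1, 2)))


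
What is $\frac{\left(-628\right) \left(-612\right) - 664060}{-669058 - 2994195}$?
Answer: $\frac{279724}{3663253} \approx 0.07636$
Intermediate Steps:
$\frac{\left(-628\right) \left(-612\right) - 664060}{-669058 - 2994195} = \frac{384336 - 664060}{-3663253} = \left(-279724\right) \left(- \frac{1}{3663253}\right) = \frac{279724}{3663253}$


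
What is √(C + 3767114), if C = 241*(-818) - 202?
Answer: √3569774 ≈ 1889.4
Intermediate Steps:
C = -197340 (C = -197138 - 202 = -197340)
√(C + 3767114) = √(-197340 + 3767114) = √3569774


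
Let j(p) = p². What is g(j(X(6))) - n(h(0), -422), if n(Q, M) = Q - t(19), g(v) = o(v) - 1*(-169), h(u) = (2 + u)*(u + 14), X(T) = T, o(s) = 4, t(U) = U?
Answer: 164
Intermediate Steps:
h(u) = (2 + u)*(14 + u)
g(v) = 173 (g(v) = 4 - 1*(-169) = 4 + 169 = 173)
n(Q, M) = -19 + Q (n(Q, M) = Q - 1*19 = Q - 19 = -19 + Q)
g(j(X(6))) - n(h(0), -422) = 173 - (-19 + (28 + 0² + 16*0)) = 173 - (-19 + (28 + 0 + 0)) = 173 - (-19 + 28) = 173 - 1*9 = 173 - 9 = 164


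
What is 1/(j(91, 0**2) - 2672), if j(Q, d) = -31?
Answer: -1/2703 ≈ -0.00036996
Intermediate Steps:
1/(j(91, 0**2) - 2672) = 1/(-31 - 2672) = 1/(-2703) = -1/2703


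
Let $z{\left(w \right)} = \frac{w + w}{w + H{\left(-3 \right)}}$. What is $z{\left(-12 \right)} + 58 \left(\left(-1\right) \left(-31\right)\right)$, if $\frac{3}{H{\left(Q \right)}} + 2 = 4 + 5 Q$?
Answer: $\frac{95398}{53} \approx 1800.0$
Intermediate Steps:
$H{\left(Q \right)} = \frac{3}{2 + 5 Q}$ ($H{\left(Q \right)} = \frac{3}{-2 + \left(4 + 5 Q\right)} = \frac{3}{2 + 5 Q}$)
$z{\left(w \right)} = \frac{2 w}{- \frac{3}{13} + w}$ ($z{\left(w \right)} = \frac{w + w}{w + \frac{3}{2 + 5 \left(-3\right)}} = \frac{2 w}{w + \frac{3}{2 - 15}} = \frac{2 w}{w + \frac{3}{-13}} = \frac{2 w}{w + 3 \left(- \frac{1}{13}\right)} = \frac{2 w}{w - \frac{3}{13}} = \frac{2 w}{- \frac{3}{13} + w}$)
$z{\left(-12 \right)} + 58 \left(\left(-1\right) \left(-31\right)\right) = 26 \left(-12\right) \frac{1}{-3 + 13 \left(-12\right)} + 58 \left(\left(-1\right) \left(-31\right)\right) = 26 \left(-12\right) \frac{1}{-3 - 156} + 58 \cdot 31 = 26 \left(-12\right) \frac{1}{-159} + 1798 = 26 \left(-12\right) \left(- \frac{1}{159}\right) + 1798 = \frac{104}{53} + 1798 = \frac{95398}{53}$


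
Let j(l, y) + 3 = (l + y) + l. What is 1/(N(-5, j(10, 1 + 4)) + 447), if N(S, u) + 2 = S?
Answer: 1/440 ≈ 0.0022727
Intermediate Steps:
j(l, y) = -3 + y + 2*l (j(l, y) = -3 + ((l + y) + l) = -3 + (y + 2*l) = -3 + y + 2*l)
N(S, u) = -2 + S
1/(N(-5, j(10, 1 + 4)) + 447) = 1/((-2 - 5) + 447) = 1/(-7 + 447) = 1/440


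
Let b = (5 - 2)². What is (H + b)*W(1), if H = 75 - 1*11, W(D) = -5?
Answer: -365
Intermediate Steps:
H = 64 (H = 75 - 11 = 64)
b = 9 (b = 3² = 9)
(H + b)*W(1) = (64 + 9)*(-5) = 73*(-5) = -365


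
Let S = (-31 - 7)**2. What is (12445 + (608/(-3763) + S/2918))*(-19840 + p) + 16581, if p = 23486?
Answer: 249213391349911/5490217 ≈ 4.5392e+7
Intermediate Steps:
S = 1444 (S = (-38)**2 = 1444)
(12445 + (608/(-3763) + S/2918))*(-19840 + p) + 16581 = (12445 + (608/(-3763) + 1444/2918))*(-19840 + 23486) + 16581 = (12445 + (608*(-1/3763) + 1444*(1/2918)))*3646 + 16581 = (12445 + (-608/3763 + 722/1459))*3646 + 16581 = (12445 + 1829814/5490217)*3646 + 16581 = (68327580379/5490217)*3646 + 16581 = 249122358061834/5490217 + 16581 = 249213391349911/5490217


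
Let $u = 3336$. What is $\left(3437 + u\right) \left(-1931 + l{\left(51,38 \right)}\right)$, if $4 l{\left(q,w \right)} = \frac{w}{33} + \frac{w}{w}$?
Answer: $- \frac{1725902633}{132} \approx -1.3075 \cdot 10^{7}$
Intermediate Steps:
$l{\left(q,w \right)} = \frac{1}{4} + \frac{w}{132}$ ($l{\left(q,w \right)} = \frac{\frac{w}{33} + \frac{w}{w}}{4} = \frac{w \frac{1}{33} + 1}{4} = \frac{\frac{w}{33} + 1}{4} = \frac{1 + \frac{w}{33}}{4} = \frac{1}{4} + \frac{w}{132}$)
$\left(3437 + u\right) \left(-1931 + l{\left(51,38 \right)}\right) = \left(3437 + 3336\right) \left(-1931 + \left(\frac{1}{4} + \frac{1}{132} \cdot 38\right)\right) = 6773 \left(-1931 + \left(\frac{1}{4} + \frac{19}{66}\right)\right) = 6773 \left(-1931 + \frac{71}{132}\right) = 6773 \left(- \frac{254821}{132}\right) = - \frac{1725902633}{132}$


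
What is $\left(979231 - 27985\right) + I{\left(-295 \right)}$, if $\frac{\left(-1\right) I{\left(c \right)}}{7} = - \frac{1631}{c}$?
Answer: $\frac{280606153}{295} \approx 9.5121 \cdot 10^{5}$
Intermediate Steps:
$I{\left(c \right)} = \frac{11417}{c}$ ($I{\left(c \right)} = - 7 \left(- \frac{1631}{c}\right) = \frac{11417}{c}$)
$\left(979231 - 27985\right) + I{\left(-295 \right)} = \left(979231 - 27985\right) + \frac{11417}{-295} = \left(979231 - 27985\right) + 11417 \left(- \frac{1}{295}\right) = \left(979231 - 27985\right) - \frac{11417}{295} = 951246 - \frac{11417}{295} = \frac{280606153}{295}$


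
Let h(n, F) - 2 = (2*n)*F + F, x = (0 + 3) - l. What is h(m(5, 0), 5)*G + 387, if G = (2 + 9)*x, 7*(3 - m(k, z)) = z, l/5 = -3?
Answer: 7713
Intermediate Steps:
l = -15 (l = 5*(-3) = -15)
m(k, z) = 3 - z/7
x = 18 (x = (0 + 3) - 1*(-15) = 3 + 15 = 18)
G = 198 (G = (2 + 9)*18 = 11*18 = 198)
h(n, F) = 2 + F + 2*F*n (h(n, F) = 2 + ((2*n)*F + F) = 2 + (2*F*n + F) = 2 + (F + 2*F*n) = 2 + F + 2*F*n)
h(m(5, 0), 5)*G + 387 = (2 + 5 + 2*5*(3 - ⅐*0))*198 + 387 = (2 + 5 + 2*5*(3 + 0))*198 + 387 = (2 + 5 + 2*5*3)*198 + 387 = (2 + 5 + 30)*198 + 387 = 37*198 + 387 = 7326 + 387 = 7713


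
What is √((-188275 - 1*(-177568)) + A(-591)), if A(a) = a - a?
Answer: I*√10707 ≈ 103.47*I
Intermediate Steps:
A(a) = 0
√((-188275 - 1*(-177568)) + A(-591)) = √((-188275 - 1*(-177568)) + 0) = √((-188275 + 177568) + 0) = √(-10707 + 0) = √(-10707) = I*√10707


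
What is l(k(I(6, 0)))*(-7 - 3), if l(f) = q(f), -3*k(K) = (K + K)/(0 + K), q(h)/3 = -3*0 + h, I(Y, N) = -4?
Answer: 20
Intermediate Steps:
q(h) = 3*h (q(h) = 3*(-3*0 + h) = 3*(0 + h) = 3*h)
k(K) = -⅔ (k(K) = -(K + K)/(3*(0 + K)) = -2*K/(3*K) = -⅓*2 = -⅔)
l(f) = 3*f
l(k(I(6, 0)))*(-7 - 3) = (3*(-⅔))*(-7 - 3) = -2*(-10) = 20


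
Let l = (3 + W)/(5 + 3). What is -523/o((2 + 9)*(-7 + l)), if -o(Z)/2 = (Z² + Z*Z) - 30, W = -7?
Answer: 523/27165 ≈ 0.019253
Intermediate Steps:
l = -½ (l = (3 - 7)/(5 + 3) = -4/8 = -4*⅛ = -½ ≈ -0.50000)
o(Z) = 60 - 4*Z² (o(Z) = -2*((Z² + Z*Z) - 30) = -2*((Z² + Z²) - 30) = -2*(2*Z² - 30) = -2*(-30 + 2*Z²) = 60 - 4*Z²)
-523/o((2 + 9)*(-7 + l)) = -523/(60 - 4*(-7 - ½)²*(2 + 9)²) = -523/(60 - 4*(11*(-15/2))²) = -523/(60 - 4*(-165/2)²) = -523/(60 - 4*27225/4) = -523/(60 - 27225) = -523/(-27165) = -523*(-1/27165) = 523/27165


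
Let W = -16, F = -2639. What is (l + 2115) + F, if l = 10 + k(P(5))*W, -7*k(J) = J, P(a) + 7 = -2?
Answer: -3742/7 ≈ -534.57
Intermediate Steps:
P(a) = -9 (P(a) = -7 - 2 = -9)
k(J) = -J/7
l = -74/7 (l = 10 - 1/7*(-9)*(-16) = 10 + (9/7)*(-16) = 10 - 144/7 = -74/7 ≈ -10.571)
(l + 2115) + F = (-74/7 + 2115) - 2639 = 14731/7 - 2639 = -3742/7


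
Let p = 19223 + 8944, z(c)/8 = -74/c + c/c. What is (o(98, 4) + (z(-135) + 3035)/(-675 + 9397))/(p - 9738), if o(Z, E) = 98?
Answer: 16543351/3099942090 ≈ 0.0053367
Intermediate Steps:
z(c) = 8 - 592/c (z(c) = 8*(-74/c + c/c) = 8*(-74/c + 1) = 8*(1 - 74/c) = 8 - 592/c)
p = 28167
(o(98, 4) + (z(-135) + 3035)/(-675 + 9397))/(p - 9738) = (98 + ((8 - 592/(-135)) + 3035)/(-675 + 9397))/(28167 - 9738) = (98 + ((8 - 592*(-1/135)) + 3035)/8722)/18429 = (98 + ((8 + 592/135) + 3035)*(1/8722))*(1/18429) = (98 + (1672/135 + 3035)*(1/8722))*(1/18429) = (98 + (411397/135)*(1/8722))*(1/18429) = (98 + 58771/168210)*(1/18429) = (16543351/168210)*(1/18429) = 16543351/3099942090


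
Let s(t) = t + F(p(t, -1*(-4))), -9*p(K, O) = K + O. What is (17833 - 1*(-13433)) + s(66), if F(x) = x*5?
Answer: 281638/9 ≈ 31293.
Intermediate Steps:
p(K, O) = -K/9 - O/9 (p(K, O) = -(K + O)/9 = -K/9 - O/9)
F(x) = 5*x
s(t) = -20/9 + 4*t/9 (s(t) = t + 5*(-t/9 - (-1)*(-4)/9) = t + 5*(-t/9 - ⅑*4) = t + 5*(-t/9 - 4/9) = t + 5*(-4/9 - t/9) = t + (-20/9 - 5*t/9) = -20/9 + 4*t/9)
(17833 - 1*(-13433)) + s(66) = (17833 - 1*(-13433)) + (-20/9 + (4/9)*66) = (17833 + 13433) + (-20/9 + 88/3) = 31266 + 244/9 = 281638/9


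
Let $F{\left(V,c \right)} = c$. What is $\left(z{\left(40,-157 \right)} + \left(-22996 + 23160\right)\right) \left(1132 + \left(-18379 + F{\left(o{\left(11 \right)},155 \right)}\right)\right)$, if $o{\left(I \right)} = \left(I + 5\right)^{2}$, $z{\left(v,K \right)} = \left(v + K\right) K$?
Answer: $-316766036$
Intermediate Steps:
$z{\left(v,K \right)} = K \left(K + v\right)$ ($z{\left(v,K \right)} = \left(K + v\right) K = K \left(K + v\right)$)
$o{\left(I \right)} = \left(5 + I\right)^{2}$
$\left(z{\left(40,-157 \right)} + \left(-22996 + 23160\right)\right) \left(1132 + \left(-18379 + F{\left(o{\left(11 \right)},155 \right)}\right)\right) = \left(- 157 \left(-157 + 40\right) + \left(-22996 + 23160\right)\right) \left(1132 + \left(-18379 + 155\right)\right) = \left(\left(-157\right) \left(-117\right) + 164\right) \left(1132 - 18224\right) = \left(18369 + 164\right) \left(-17092\right) = 18533 \left(-17092\right) = -316766036$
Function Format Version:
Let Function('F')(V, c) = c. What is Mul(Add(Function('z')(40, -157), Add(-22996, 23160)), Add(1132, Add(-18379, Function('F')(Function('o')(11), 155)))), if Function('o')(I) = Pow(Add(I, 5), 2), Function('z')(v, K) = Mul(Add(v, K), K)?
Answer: -316766036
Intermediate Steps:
Function('z')(v, K) = Mul(K, Add(K, v)) (Function('z')(v, K) = Mul(Add(K, v), K) = Mul(K, Add(K, v)))
Function('o')(I) = Pow(Add(5, I), 2)
Mul(Add(Function('z')(40, -157), Add(-22996, 23160)), Add(1132, Add(-18379, Function('F')(Function('o')(11), 155)))) = Mul(Add(Mul(-157, Add(-157, 40)), Add(-22996, 23160)), Add(1132, Add(-18379, 155))) = Mul(Add(Mul(-157, -117), 164), Add(1132, -18224)) = Mul(Add(18369, 164), -17092) = Mul(18533, -17092) = -316766036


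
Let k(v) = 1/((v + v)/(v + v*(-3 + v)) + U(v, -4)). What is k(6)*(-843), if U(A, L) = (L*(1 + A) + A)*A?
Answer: 1686/263 ≈ 6.4106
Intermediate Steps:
U(A, L) = A*(A + L*(1 + A)) (U(A, L) = (A + L*(1 + A))*A = A*(A + L*(1 + A)))
k(v) = 1/(v*(-4 - 3*v) + 2*v/(v + v*(-3 + v))) (k(v) = 1/((v + v)/(v + v*(-3 + v)) + v*(v - 4 + v*(-4))) = 1/((2*v)/(v + v*(-3 + v)) + v*(v - 4 - 4*v)) = 1/(2*v/(v + v*(-3 + v)) + v*(-4 - 3*v)) = 1/(v*(-4 - 3*v) + 2*v/(v + v*(-3 + v))))
k(6)*(-843) = ((2 - 1*6)/(-2 - 8*6 - 2*6² + 3*6³))*(-843) = ((2 - 6)/(-2 - 48 - 2*36 + 3*216))*(-843) = (-4/(-2 - 48 - 72 + 648))*(-843) = (-4/526)*(-843) = ((1/526)*(-4))*(-843) = -2/263*(-843) = 1686/263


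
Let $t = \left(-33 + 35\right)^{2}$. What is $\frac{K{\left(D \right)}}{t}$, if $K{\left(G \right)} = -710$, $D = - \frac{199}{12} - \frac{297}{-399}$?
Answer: $- \frac{355}{2} \approx -177.5$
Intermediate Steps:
$D = - \frac{25279}{1596}$ ($D = \left(-199\right) \frac{1}{12} - - \frac{99}{133} = - \frac{199}{12} + \frac{99}{133} = - \frac{25279}{1596} \approx -15.839$)
$t = 4$ ($t = 2^{2} = 4$)
$\frac{K{\left(D \right)}}{t} = - \frac{710}{4} = \left(-710\right) \frac{1}{4} = - \frac{355}{2}$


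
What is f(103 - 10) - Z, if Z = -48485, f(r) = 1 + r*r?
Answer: 57135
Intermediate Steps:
f(r) = 1 + r²
f(103 - 10) - Z = (1 + (103 - 10)²) - 1*(-48485) = (1 + 93²) + 48485 = (1 + 8649) + 48485 = 8650 + 48485 = 57135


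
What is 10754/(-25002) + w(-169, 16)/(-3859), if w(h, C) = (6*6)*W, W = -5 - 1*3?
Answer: -17149555/48241359 ≈ -0.35549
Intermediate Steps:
W = -8 (W = -5 - 3 = -8)
w(h, C) = -288 (w(h, C) = (6*6)*(-8) = 36*(-8) = -288)
10754/(-25002) + w(-169, 16)/(-3859) = 10754/(-25002) - 288/(-3859) = 10754*(-1/25002) - 288*(-1/3859) = -5377/12501 + 288/3859 = -17149555/48241359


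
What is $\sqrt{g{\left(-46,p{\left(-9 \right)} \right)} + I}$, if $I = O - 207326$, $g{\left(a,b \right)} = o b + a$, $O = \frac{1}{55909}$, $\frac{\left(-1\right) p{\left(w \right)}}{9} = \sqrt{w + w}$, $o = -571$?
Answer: $\frac{\sqrt{-13228709668727 + 983483869473 i \sqrt{2}}}{7987} \approx 23.906 + 456.01 i$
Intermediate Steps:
$p{\left(w \right)} = - 9 \sqrt{2} \sqrt{w}$ ($p{\left(w \right)} = - 9 \sqrt{w + w} = - 9 \sqrt{2 w} = - 9 \sqrt{2} \sqrt{w}$)
$O = \frac{1}{55909} \approx 1.7886 \cdot 10^{-5}$
$g{\left(a,b \right)} = a - 571 b$ ($g{\left(a,b \right)} = - 571 b + a = a - 571 b$)
$I = - \frac{11591389333}{55909}$ ($I = \frac{1}{55909} - 207326 = - \frac{11591389333}{55909} \approx -2.0733 \cdot 10^{5}$)
$\sqrt{g{\left(-46,p{\left(-9 \right)} \right)} + I} = \sqrt{\left(-46 - 571 \left(- 9 \sqrt{2} \sqrt{-9}\right)\right) - \frac{11591389333}{55909}} = \sqrt{\left(-46 - 571 \left(- 9 \sqrt{2} \cdot 3 i\right)\right) - \frac{11591389333}{55909}} = \sqrt{\left(-46 - 571 \left(- 27 i \sqrt{2}\right)\right) - \frac{11591389333}{55909}} = \sqrt{\left(-46 + 15417 i \sqrt{2}\right) - \frac{11591389333}{55909}} = \sqrt{- \frac{11593961147}{55909} + 15417 i \sqrt{2}}$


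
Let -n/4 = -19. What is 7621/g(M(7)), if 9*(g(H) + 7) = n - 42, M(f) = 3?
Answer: -68589/29 ≈ -2365.1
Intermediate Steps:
n = 76 (n = -4*(-19) = 76)
g(H) = -29/9 (g(H) = -7 + (76 - 42)/9 = -7 + (⅑)*34 = -7 + 34/9 = -29/9)
7621/g(M(7)) = 7621/(-29/9) = 7621*(-9/29) = -68589/29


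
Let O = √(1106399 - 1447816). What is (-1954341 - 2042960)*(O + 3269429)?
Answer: -13068891811129 - 3997301*I*√341417 ≈ -1.3069e+13 - 2.3357e+9*I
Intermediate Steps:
O = I*√341417 (O = √(-341417) = I*√341417 ≈ 584.31*I)
(-1954341 - 2042960)*(O + 3269429) = (-1954341 - 2042960)*(I*√341417 + 3269429) = -3997301*(3269429 + I*√341417) = -13068891811129 - 3997301*I*√341417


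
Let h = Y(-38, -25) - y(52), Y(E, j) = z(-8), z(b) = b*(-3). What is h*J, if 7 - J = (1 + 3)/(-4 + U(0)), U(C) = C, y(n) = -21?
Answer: 360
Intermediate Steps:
z(b) = -3*b
Y(E, j) = 24 (Y(E, j) = -3*(-8) = 24)
J = 8 (J = 7 - (1 + 3)/(-4 + 0) = 7 - 4/(-4) = 7 - 4*(-1)/4 = 7 - 1*(-1) = 7 + 1 = 8)
h = 45 (h = 24 - 1*(-21) = 24 + 21 = 45)
h*J = 45*8 = 360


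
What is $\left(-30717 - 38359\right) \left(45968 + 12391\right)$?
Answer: $-4031206284$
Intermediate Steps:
$\left(-30717 - 38359\right) \left(45968 + 12391\right) = \left(-69076\right) 58359 = -4031206284$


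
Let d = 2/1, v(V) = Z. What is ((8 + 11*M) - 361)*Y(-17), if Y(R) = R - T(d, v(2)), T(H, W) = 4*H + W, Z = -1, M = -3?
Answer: 9264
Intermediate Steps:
v(V) = -1
d = 2 (d = 2*1 = 2)
T(H, W) = W + 4*H
Y(R) = -7 + R (Y(R) = R - (-1 + 4*2) = R - (-1 + 8) = R - 1*7 = R - 7 = -7 + R)
((8 + 11*M) - 361)*Y(-17) = ((8 + 11*(-3)) - 361)*(-7 - 17) = ((8 - 33) - 361)*(-24) = (-25 - 361)*(-24) = -386*(-24) = 9264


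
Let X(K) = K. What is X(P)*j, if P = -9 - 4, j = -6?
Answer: 78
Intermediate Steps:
P = -13
X(P)*j = -13*(-6) = 78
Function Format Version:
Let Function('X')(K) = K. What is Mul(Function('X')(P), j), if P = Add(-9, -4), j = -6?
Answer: 78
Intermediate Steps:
P = -13
Mul(Function('X')(P), j) = Mul(-13, -6) = 78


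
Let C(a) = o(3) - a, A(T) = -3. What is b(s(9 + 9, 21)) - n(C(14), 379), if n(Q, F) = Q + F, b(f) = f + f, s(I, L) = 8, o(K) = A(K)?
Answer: -346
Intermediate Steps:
o(K) = -3
C(a) = -3 - a
b(f) = 2*f
n(Q, F) = F + Q
b(s(9 + 9, 21)) - n(C(14), 379) = 2*8 - (379 + (-3 - 1*14)) = 16 - (379 + (-3 - 14)) = 16 - (379 - 17) = 16 - 1*362 = 16 - 362 = -346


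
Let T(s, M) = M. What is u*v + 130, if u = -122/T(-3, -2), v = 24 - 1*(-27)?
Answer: 3241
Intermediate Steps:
v = 51 (v = 24 + 27 = 51)
u = 61 (u = -122/(-2) = -122*(-1/2) = 61)
u*v + 130 = 61*51 + 130 = 3111 + 130 = 3241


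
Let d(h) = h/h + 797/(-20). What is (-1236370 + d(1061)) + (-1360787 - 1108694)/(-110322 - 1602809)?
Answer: -6051793886081/4894660 ≈ -1.2364e+6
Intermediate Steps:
d(h) = -777/20 (d(h) = 1 + 797*(-1/20) = 1 - 797/20 = -777/20)
(-1236370 + d(1061)) + (-1360787 - 1108694)/(-110322 - 1602809) = (-1236370 - 777/20) + (-1360787 - 1108694)/(-110322 - 1602809) = -24728177/20 - 2469481/(-1713131) = -24728177/20 - 2469481*(-1/1713131) = -24728177/20 + 352783/244733 = -6051793886081/4894660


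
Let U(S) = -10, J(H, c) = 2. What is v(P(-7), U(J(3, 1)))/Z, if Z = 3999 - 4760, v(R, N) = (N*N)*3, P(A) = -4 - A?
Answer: -300/761 ≈ -0.39422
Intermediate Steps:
v(R, N) = 3*N² (v(R, N) = N²*3 = 3*N²)
Z = -761
v(P(-7), U(J(3, 1)))/Z = (3*(-10)²)/(-761) = (3*100)*(-1/761) = 300*(-1/761) = -300/761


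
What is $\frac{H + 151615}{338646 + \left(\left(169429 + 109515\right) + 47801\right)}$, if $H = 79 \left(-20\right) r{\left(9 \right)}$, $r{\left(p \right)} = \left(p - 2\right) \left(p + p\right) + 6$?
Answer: $- \frac{56945}{665391} \approx -0.085581$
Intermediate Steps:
$r{\left(p \right)} = 6 + 2 p \left(-2 + p\right)$ ($r{\left(p \right)} = \left(-2 + p\right) 2 p + 6 = 2 p \left(-2 + p\right) + 6 = 6 + 2 p \left(-2 + p\right)$)
$H = -208560$ ($H = 79 \left(-20\right) \left(6 - 36 + 2 \cdot 9^{2}\right) = - 1580 \left(6 - 36 + 2 \cdot 81\right) = - 1580 \left(6 - 36 + 162\right) = \left(-1580\right) 132 = -208560$)
$\frac{H + 151615}{338646 + \left(\left(169429 + 109515\right) + 47801\right)} = \frac{-208560 + 151615}{338646 + \left(\left(169429 + 109515\right) + 47801\right)} = - \frac{56945}{338646 + \left(278944 + 47801\right)} = - \frac{56945}{338646 + 326745} = - \frac{56945}{665391}$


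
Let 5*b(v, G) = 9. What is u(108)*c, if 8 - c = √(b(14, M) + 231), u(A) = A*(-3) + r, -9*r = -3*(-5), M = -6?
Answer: -7816/3 + 1954*√1455/15 ≈ 2363.6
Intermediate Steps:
b(v, G) = 9/5 (b(v, G) = (⅕)*9 = 9/5)
r = -5/3 (r = -(-1)*(-5)/3 = -⅑*15 = -5/3 ≈ -1.6667)
u(A) = -5/3 - 3*A (u(A) = A*(-3) - 5/3 = -3*A - 5/3 = -5/3 - 3*A)
c = 8 - 2*√1455/5 (c = 8 - √(9/5 + 231) = 8 - √(1164/5) = 8 - 2*√1455/5 ≈ -7.2578)
u(108)*c = (-5/3 - 3*108)*(8 - 2*√1455/5) = (-5/3 - 324)*(8 - 2*√1455/5) = -977*(8 - 2*√1455/5)/3 = -7816/3 + 1954*√1455/15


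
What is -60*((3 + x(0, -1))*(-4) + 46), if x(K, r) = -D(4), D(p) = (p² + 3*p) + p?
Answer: -9720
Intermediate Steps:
D(p) = p² + 4*p
x(K, r) = -32 (x(K, r) = -4*(4 + 4) = -4*8 = -1*32 = -32)
-60*((3 + x(0, -1))*(-4) + 46) = -60*((3 - 32)*(-4) + 46) = -60*(-29*(-4) + 46) = -60*(116 + 46) = -60*162 = -9720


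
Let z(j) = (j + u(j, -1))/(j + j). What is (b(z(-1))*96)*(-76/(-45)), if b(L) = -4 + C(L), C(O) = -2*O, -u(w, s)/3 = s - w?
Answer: -2432/3 ≈ -810.67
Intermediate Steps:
u(w, s) = -3*s + 3*w (u(w, s) = -3*(s - w) = -3*s + 3*w)
z(j) = (3 + 4*j)/(2*j) (z(j) = (j + (-3*(-1) + 3*j))/(j + j) = (j + (3 + 3*j))/((2*j)) = (3 + 4*j)*(1/(2*j)) = (3 + 4*j)/(2*j))
b(L) = -4 - 2*L
(b(z(-1))*96)*(-76/(-45)) = ((-4 - 2*(2 + (3/2)/(-1)))*96)*(-76/(-45)) = ((-4 - 2*(2 + (3/2)*(-1)))*96)*(-76*(-1/45)) = ((-4 - 2*(2 - 3/2))*96)*(76/45) = ((-4 - 2*1/2)*96)*(76/45) = ((-4 - 1)*96)*(76/45) = -5*96*(76/45) = -480*76/45 = -2432/3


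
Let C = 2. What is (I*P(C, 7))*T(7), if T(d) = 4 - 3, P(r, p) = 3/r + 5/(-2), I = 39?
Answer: -39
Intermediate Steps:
P(r, p) = -5/2 + 3/r (P(r, p) = 3/r + 5*(-1/2) = 3/r - 5/2 = -5/2 + 3/r)
T(d) = 1
(I*P(C, 7))*T(7) = (39*(-5/2 + 3/2))*1 = (39*(-1))*1 = -39*1 = -39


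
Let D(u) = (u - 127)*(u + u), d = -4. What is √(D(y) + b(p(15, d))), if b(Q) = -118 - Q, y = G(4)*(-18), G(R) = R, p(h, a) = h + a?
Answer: √28527 ≈ 168.90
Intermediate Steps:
p(h, a) = a + h
y = -72 (y = 4*(-18) = -72)
D(u) = 2*u*(-127 + u) (D(u) = (-127 + u)*(2*u) = 2*u*(-127 + u))
√(D(y) + b(p(15, d))) = √(2*(-72)*(-127 - 72) + (-118 - (-4 + 15))) = √(2*(-72)*(-199) + (-118 - 1*11)) = √(28656 + (-118 - 11)) = √(28656 - 129) = √28527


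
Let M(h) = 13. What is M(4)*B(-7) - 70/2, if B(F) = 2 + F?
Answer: -100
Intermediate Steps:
M(4)*B(-7) - 70/2 = 13*(2 - 7) - 70/2 = 13*(-5) - 70*½ = -65 - 35 = -100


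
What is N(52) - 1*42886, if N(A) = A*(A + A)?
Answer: -37478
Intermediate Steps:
N(A) = 2*A**2 (N(A) = A*(2*A) = 2*A**2)
N(52) - 1*42886 = 2*52**2 - 1*42886 = 2*2704 - 42886 = 5408 - 42886 = -37478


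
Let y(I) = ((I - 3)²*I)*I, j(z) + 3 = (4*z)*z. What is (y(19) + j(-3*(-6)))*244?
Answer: 22864996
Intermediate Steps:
j(z) = -3 + 4*z² (j(z) = -3 + (4*z)*z = -3 + 4*z²)
y(I) = I²*(-3 + I)² (y(I) = ((-3 + I)²*I)*I = (I*(-3 + I)²)*I = I²*(-3 + I)²)
(y(19) + j(-3*(-6)))*244 = (19²*(-3 + 19)² + (-3 + 4*(-3*(-6))²))*244 = (361*16² + (-3 + 4*18²))*244 = (361*256 + (-3 + 4*324))*244 = (92416 + (-3 + 1296))*244 = (92416 + 1293)*244 = 93709*244 = 22864996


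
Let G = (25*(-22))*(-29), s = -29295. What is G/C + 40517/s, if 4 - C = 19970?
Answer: -20584156/9433935 ≈ -2.1819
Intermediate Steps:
C = -19966 (C = 4 - 1*19970 = 4 - 19970 = -19966)
G = 15950 (G = -550*(-29) = 15950)
G/C + 40517/s = 15950/(-19966) + 40517/(-29295) = 15950*(-1/19966) + 40517*(-1/29295) = -7975/9983 - 1307/945 = -20584156/9433935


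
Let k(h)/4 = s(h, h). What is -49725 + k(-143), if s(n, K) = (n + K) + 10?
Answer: -50829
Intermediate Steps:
s(n, K) = 10 + K + n (s(n, K) = (K + n) + 10 = 10 + K + n)
k(h) = 40 + 8*h (k(h) = 4*(10 + h + h) = 4*(10 + 2*h) = 40 + 8*h)
-49725 + k(-143) = -49725 + (40 + 8*(-143)) = -49725 + (40 - 1144) = -49725 - 1104 = -50829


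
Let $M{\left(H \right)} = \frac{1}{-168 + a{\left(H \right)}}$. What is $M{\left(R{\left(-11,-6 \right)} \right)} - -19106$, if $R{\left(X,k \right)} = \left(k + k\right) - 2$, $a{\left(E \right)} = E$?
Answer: $\frac{3477291}{182} \approx 19106.0$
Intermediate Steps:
$R{\left(X,k \right)} = -2 + 2 k$ ($R{\left(X,k \right)} = 2 k - 2 = -2 + 2 k$)
$M{\left(H \right)} = \frac{1}{-168 + H}$
$M{\left(R{\left(-11,-6 \right)} \right)} - -19106 = \frac{1}{-168 + \left(-2 + 2 \left(-6\right)\right)} - -19106 = \frac{1}{-168 - 14} + 19106 = \frac{1}{-182} + 19106 = - \frac{1}{182} + 19106 = \frac{3477291}{182}$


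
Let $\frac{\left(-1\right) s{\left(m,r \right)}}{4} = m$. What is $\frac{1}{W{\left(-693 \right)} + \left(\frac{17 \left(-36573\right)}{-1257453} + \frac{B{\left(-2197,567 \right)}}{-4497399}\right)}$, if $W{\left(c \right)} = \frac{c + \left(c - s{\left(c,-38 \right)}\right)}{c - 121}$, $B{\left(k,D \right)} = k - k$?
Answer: $\frac{15508587}{86887678} \approx 0.17849$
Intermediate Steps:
$B{\left(k,D \right)} = 0$
$s{\left(m,r \right)} = - 4 m$
$W{\left(c \right)} = \frac{6 c}{-121 + c}$ ($W{\left(c \right)} = \frac{c + \left(c - - 4 c\right)}{c - 121} = \frac{c + \left(c + 4 c\right)}{-121 + c} = \frac{c + 5 c}{-121 + c} = \frac{6 c}{-121 + c}$)
$\frac{1}{W{\left(-693 \right)} + \left(\frac{17 \left(-36573\right)}{-1257453} + \frac{B{\left(-2197,567 \right)}}{-4497399}\right)} = \frac{1}{6 \left(-693\right) \frac{1}{-121 - 693} + \left(\frac{17 \left(-36573\right)}{-1257453} + \frac{0}{-4497399}\right)} = \frac{1}{6 \left(-693\right) \frac{1}{-814} + \left(\left(-621741\right) \left(- \frac{1}{1257453}\right) + 0 \left(- \frac{1}{4497399}\right)\right)} = \frac{1}{6 \left(-693\right) \left(- \frac{1}{814}\right) + \left(\frac{207247}{419151} + 0\right)} = \frac{1}{\frac{189}{37} + \frac{207247}{419151}} = \frac{1}{\frac{86887678}{15508587}} = \frac{15508587}{86887678}$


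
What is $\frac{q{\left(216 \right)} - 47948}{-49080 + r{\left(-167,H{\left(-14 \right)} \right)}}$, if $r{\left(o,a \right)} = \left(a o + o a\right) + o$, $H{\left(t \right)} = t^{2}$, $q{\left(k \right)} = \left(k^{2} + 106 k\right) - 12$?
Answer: $- \frac{21592}{114711} \approx -0.18823$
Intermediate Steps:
$q{\left(k \right)} = -12 + k^{2} + 106 k$
$r{\left(o,a \right)} = o + 2 a o$ ($r{\left(o,a \right)} = \left(a o + a o\right) + o = 2 a o + o = o + 2 a o$)
$\frac{q{\left(216 \right)} - 47948}{-49080 + r{\left(-167,H{\left(-14 \right)} \right)}} = \frac{\left(-12 + 216^{2} + 106 \cdot 216\right) - 47948}{-49080 - 167 \left(1 + 2 \left(-14\right)^{2}\right)} = \frac{\left(-12 + 46656 + 22896\right) - 47948}{-49080 - 167 \left(1 + 2 \cdot 196\right)} = \frac{69540 - 47948}{-49080 - 167 \left(1 + 392\right)} = \frac{21592}{-49080 - 65631} = \frac{21592}{-114711} = 21592 \left(- \frac{1}{114711}\right) = - \frac{21592}{114711}$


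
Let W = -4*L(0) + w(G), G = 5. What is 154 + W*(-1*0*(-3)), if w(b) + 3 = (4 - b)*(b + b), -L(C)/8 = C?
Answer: 154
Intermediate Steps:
L(C) = -8*C
w(b) = -3 + 2*b*(4 - b) (w(b) = -3 + (4 - b)*(b + b) = -3 + (4 - b)*(2*b) = -3 + 2*b*(4 - b))
W = -13 (W = -(-32)*0 + (-3 - 2*5² + 8*5) = -4*0 + (-3 - 2*25 + 40) = 0 + (-3 - 50 + 40) = 0 - 13 = -13)
154 + W*(-1*0*(-3)) = 154 - 13*(-1*0)*(-3) = 154 - 0*(-3) = 154 - 13*0 = 154 + 0 = 154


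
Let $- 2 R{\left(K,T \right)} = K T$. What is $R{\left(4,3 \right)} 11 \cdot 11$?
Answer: $-726$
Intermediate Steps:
$R{\left(K,T \right)} = - \frac{K T}{2}$
$R{\left(4,3 \right)} 11 \cdot 11 = \left(- \frac{1}{2}\right) 4 \cdot 3 \cdot 11 \cdot 11 = \left(-6\right) 11 \cdot 11 = \left(-66\right) 11 = -726$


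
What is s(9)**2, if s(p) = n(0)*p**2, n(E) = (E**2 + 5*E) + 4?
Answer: 104976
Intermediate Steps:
n(E) = 4 + E**2 + 5*E
s(p) = 4*p**2 (s(p) = (4 + 0**2 + 5*0)*p**2 = (4 + 0 + 0)*p**2 = 4*p**2)
s(9)**2 = (4*9**2)**2 = (4*81)**2 = 324**2 = 104976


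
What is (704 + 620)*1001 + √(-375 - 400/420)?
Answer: 1325324 + I*√165795/21 ≈ 1.3253e+6 + 19.389*I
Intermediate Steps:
(704 + 620)*1001 + √(-375 - 400/420) = 1324*1001 + √(-375 - 400*1/420) = 1325324 + √(-375 - 20/21) = 1325324 + √(-7895/21) = 1325324 + I*√165795/21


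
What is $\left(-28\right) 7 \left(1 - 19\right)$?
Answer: $3528$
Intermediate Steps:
$\left(-28\right) 7 \left(1 - 19\right) = \left(-196\right) \left(-18\right) = 3528$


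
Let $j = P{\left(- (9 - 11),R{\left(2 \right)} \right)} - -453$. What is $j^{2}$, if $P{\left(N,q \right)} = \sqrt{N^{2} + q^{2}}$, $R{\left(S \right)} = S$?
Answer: $205217 + 1812 \sqrt{2} \approx 2.0778 \cdot 10^{5}$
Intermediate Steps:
$j = 453 + 2 \sqrt{2}$ ($j = \sqrt{\left(- (9 - 11)\right)^{2} + 2^{2}} - -453 = \sqrt{\left(\left(-1\right) \left(-2\right)\right)^{2} + 4} + 453 = \sqrt{2^{2} + 4} + 453 = \sqrt{4 + 4} + 453 = \sqrt{8} + 453 = 2 \sqrt{2} + 453 = 453 + 2 \sqrt{2} \approx 455.83$)
$j^{2} = \left(453 + 2 \sqrt{2}\right)^{2}$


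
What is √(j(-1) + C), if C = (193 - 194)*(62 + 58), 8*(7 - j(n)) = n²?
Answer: I*√1810/4 ≈ 10.636*I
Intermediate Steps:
j(n) = 7 - n²/8
C = -120 (C = -1*120 = -120)
√(j(-1) + C) = √((7 - ⅛*(-1)²) - 120) = √((7 - ⅛*1) - 120) = √((7 - ⅛) - 120) = √(55/8 - 120) = √(-905/8) = I*√1810/4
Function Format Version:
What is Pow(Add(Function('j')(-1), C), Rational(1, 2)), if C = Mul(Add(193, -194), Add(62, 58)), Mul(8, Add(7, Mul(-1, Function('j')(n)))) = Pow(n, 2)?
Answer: Mul(Rational(1, 4), I, Pow(1810, Rational(1, 2))) ≈ Mul(10.636, I)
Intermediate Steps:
Function('j')(n) = Add(7, Mul(Rational(-1, 8), Pow(n, 2)))
C = -120 (C = Mul(-1, 120) = -120)
Pow(Add(Function('j')(-1), C), Rational(1, 2)) = Pow(Add(Add(7, Mul(Rational(-1, 8), Pow(-1, 2))), -120), Rational(1, 2)) = Pow(Add(Add(7, Mul(Rational(-1, 8), 1)), -120), Rational(1, 2)) = Pow(Add(Add(7, Rational(-1, 8)), -120), Rational(1, 2)) = Pow(Add(Rational(55, 8), -120), Rational(1, 2)) = Pow(Rational(-905, 8), Rational(1, 2)) = Mul(Rational(1, 4), I, Pow(1810, Rational(1, 2)))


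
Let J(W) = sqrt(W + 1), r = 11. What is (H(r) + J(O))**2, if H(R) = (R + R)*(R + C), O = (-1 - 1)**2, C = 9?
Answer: (440 + sqrt(5))**2 ≈ 1.9557e+5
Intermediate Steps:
O = 4 (O = (-2)**2 = 4)
J(W) = sqrt(1 + W)
H(R) = 2*R*(9 + R) (H(R) = (R + R)*(R + 9) = (2*R)*(9 + R) = 2*R*(9 + R))
(H(r) + J(O))**2 = (2*11*(9 + 11) + sqrt(1 + 4))**2 = (2*11*20 + sqrt(5))**2 = (440 + sqrt(5))**2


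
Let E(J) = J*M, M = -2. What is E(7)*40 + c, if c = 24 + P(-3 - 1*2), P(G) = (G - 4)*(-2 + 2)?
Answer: -536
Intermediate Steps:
P(G) = 0 (P(G) = (-4 + G)*0 = 0)
E(J) = -2*J (E(J) = J*(-2) = -2*J)
c = 24 (c = 24 + 0 = 24)
E(7)*40 + c = -2*7*40 + 24 = -14*40 + 24 = -560 + 24 = -536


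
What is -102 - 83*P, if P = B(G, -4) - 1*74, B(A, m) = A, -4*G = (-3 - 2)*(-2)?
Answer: 12495/2 ≈ 6247.5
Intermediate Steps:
G = -5/2 (G = -(-3 - 2)*(-2)/4 = -(-5)*(-2)/4 = -1/4*10 = -5/2 ≈ -2.5000)
P = -153/2 (P = -5/2 - 1*74 = -5/2 - 74 = -153/2 ≈ -76.500)
-102 - 83*P = -102 - 83*(-153/2) = -102 + 12699/2 = 12495/2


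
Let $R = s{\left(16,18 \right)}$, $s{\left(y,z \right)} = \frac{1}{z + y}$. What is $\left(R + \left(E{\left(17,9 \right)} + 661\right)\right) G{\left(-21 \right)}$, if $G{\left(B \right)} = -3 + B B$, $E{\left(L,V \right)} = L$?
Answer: $\frac{5048607}{17} \approx 2.9698 \cdot 10^{5}$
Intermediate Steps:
$s{\left(y,z \right)} = \frac{1}{y + z}$
$G{\left(B \right)} = -3 + B^{2}$
$R = \frac{1}{34}$ ($R = \frac{1}{16 + 18} = \frac{1}{34} \approx 0.029412$)
$\left(R + \left(E{\left(17,9 \right)} + 661\right)\right) G{\left(-21 \right)} = \left(\frac{1}{34} + \left(17 + 661\right)\right) \left(-3 + \left(-21\right)^{2}\right) = \left(\frac{1}{34} + 678\right) \left(-3 + 441\right) = \frac{23053}{34} \cdot 438 = \frac{5048607}{17}$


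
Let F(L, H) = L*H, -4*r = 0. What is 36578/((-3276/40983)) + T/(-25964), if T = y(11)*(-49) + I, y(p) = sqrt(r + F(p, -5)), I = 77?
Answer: -3243501169499/7088172 + 49*I*sqrt(55)/25964 ≈ -4.5759e+5 + 0.013996*I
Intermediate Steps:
r = 0 (r = -1/4*0 = 0)
F(L, H) = H*L
y(p) = sqrt(5)*sqrt(-p) (y(p) = sqrt(0 - 5*p) = sqrt(-5*p) = sqrt(5)*sqrt(-p))
T = 77 - 49*I*sqrt(55) (T = (sqrt(5)*sqrt(-1*11))*(-49) + 77 = (sqrt(5)*sqrt(-11))*(-49) + 77 = (sqrt(5)*(I*sqrt(11)))*(-49) + 77 = (I*sqrt(55))*(-49) + 77 = -49*I*sqrt(55) + 77 = 77 - 49*I*sqrt(55) ≈ 77.0 - 363.39*I)
36578/((-3276/40983)) + T/(-25964) = 36578/((-3276/40983)) + (77 - 49*I*sqrt(55))/(-25964) = 36578/((-3276*1/40983)) + (77 - 49*I*sqrt(55))*(-1/25964) = 36578/(-1092/13661) + (-77/25964 + 49*I*sqrt(55)/25964) = 36578*(-13661/1092) + (-77/25964 + 49*I*sqrt(55)/25964) = -249846029/546 + (-77/25964 + 49*I*sqrt(55)/25964) = -3243501169499/7088172 + 49*I*sqrt(55)/25964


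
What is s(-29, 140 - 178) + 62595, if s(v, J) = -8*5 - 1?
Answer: 62554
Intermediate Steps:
s(v, J) = -41 (s(v, J) = -40 - 1 = -41)
s(-29, 140 - 178) + 62595 = -41 + 62595 = 62554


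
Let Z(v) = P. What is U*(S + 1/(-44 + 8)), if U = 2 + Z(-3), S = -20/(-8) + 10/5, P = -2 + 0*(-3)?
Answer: 0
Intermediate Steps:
P = -2 (P = -2 + 0 = -2)
Z(v) = -2
S = 9/2 (S = -20*(-⅛) + 10*(⅕) = 5/2 + 2 = 9/2 ≈ 4.5000)
U = 0 (U = 2 - 2 = 0)
U*(S + 1/(-44 + 8)) = 0*(9/2 + 1/(-44 + 8)) = 0*(9/2 + 1/(-36)) = 0*(9/2 - 1/36) = 0*(161/36) = 0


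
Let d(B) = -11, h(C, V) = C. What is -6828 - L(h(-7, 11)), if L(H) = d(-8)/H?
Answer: -47807/7 ≈ -6829.6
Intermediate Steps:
L(H) = -11/H
-6828 - L(h(-7, 11)) = -6828 - (-11)/(-7) = -6828 - (-11)*(-1)/7 = -6828 - 1*11/7 = -6828 - 11/7 = -47807/7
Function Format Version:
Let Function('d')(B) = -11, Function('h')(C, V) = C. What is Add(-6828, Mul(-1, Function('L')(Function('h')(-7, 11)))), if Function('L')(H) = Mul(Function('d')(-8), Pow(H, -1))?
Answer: Rational(-47807, 7) ≈ -6829.6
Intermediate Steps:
Function('L')(H) = Mul(-11, Pow(H, -1))
Add(-6828, Mul(-1, Function('L')(Function('h')(-7, 11)))) = Add(-6828, Mul(-1, Mul(-11, Pow(-7, -1)))) = Add(-6828, Mul(-1, Mul(-11, Rational(-1, 7)))) = Add(-6828, Mul(-1, Rational(11, 7))) = Add(-6828, Rational(-11, 7)) = Rational(-47807, 7)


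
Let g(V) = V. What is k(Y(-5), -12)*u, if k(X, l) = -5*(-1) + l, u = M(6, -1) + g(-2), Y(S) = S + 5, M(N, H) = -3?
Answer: 35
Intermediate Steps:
Y(S) = 5 + S
u = -5 (u = -3 - 2 = -5)
k(X, l) = 5 + l
k(Y(-5), -12)*u = (5 - 12)*(-5) = -7*(-5) = 35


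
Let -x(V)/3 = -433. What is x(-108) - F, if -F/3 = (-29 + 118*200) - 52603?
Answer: -85797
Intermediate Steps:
x(V) = 1299 (x(V) = -3*(-433) = 1299)
F = 87096 (F = -3*((-29 + 118*200) - 52603) = -3*((-29 + 23600) - 52603) = -3*(23571 - 52603) = -3*(-29032) = 87096)
x(-108) - F = 1299 - 1*87096 = 1299 - 87096 = -85797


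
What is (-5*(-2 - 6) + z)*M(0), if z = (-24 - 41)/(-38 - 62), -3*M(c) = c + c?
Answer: 0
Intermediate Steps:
M(c) = -2*c/3 (M(c) = -(c + c)/3 = -2*c/3)
z = 13/20 (z = -65/(-100) = -65*(-1/100) = 13/20 ≈ 0.65000)
(-5*(-2 - 6) + z)*M(0) = (-5*(-2 - 6) + 13/20)*(-⅔*0) = (-5*(-8) + 13/20)*0 = (40 + 13/20)*0 = (813/20)*0 = 0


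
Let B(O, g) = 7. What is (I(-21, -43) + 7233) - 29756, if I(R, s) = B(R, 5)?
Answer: -22516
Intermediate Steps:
I(R, s) = 7
(I(-21, -43) + 7233) - 29756 = (7 + 7233) - 29756 = 7240 - 29756 = -22516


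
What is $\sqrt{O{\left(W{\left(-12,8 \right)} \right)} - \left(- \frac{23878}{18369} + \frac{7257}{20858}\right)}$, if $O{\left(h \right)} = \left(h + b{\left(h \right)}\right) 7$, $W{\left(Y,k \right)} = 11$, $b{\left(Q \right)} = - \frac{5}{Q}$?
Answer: $\frac{5 \sqrt{5902656995617043662}}{1404848874} \approx 8.647$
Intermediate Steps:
$O{\left(h \right)} = - \frac{35}{h} + 7 h$ ($O{\left(h \right)} = \left(h - \frac{5}{h}\right) 7 = - \frac{35}{h} + 7 h$)
$\sqrt{O{\left(W{\left(-12,8 \right)} \right)} - \left(- \frac{23878}{18369} + \frac{7257}{20858}\right)} = \sqrt{\left(- \frac{35}{11} + 7 \cdot 11\right) - \left(- \frac{23878}{18369} + \frac{7257}{20858}\right)} = \sqrt{\left(\left(-35\right) \frac{1}{11} + 77\right) - - \frac{364743491}{383140602}} = \sqrt{\left(- \frac{35}{11} + 77\right) + \left(- \frac{7257}{20858} + \frac{23878}{18369}\right)} = \sqrt{\frac{812}{11} + \frac{364743491}{383140602}} = \sqrt{\frac{315122347225}{4214546622}} = \frac{5 \sqrt{5902656995617043662}}{1404848874}$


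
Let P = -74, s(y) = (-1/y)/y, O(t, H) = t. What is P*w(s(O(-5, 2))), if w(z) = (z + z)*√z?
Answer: 148*I/125 ≈ 1.184*I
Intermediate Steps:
s(y) = -1/y²
w(z) = 2*z^(3/2) (w(z) = (2*z)*√z = 2*z^(3/2))
P*w(s(O(-5, 2))) = -148*(-1/(-5)²)^(3/2) = -148*(-1*1/25)^(3/2) = -148*(-1/25)^(3/2) = -148*(-I/125) = -(-148)*I/125 = 148*I/125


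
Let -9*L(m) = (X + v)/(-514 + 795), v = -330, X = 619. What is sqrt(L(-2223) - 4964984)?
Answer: 5*I*sqrt(141134439833)/843 ≈ 2228.2*I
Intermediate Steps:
L(m) = -289/2529 (L(m) = -(619 - 330)/(9*(-514 + 795)) = -289/(9*281) = -1/9*289/281 = -289/2529)
sqrt(L(-2223) - 4964984) = sqrt(-289/2529 - 4964984) = sqrt(-12556444825/2529) = 5*I*sqrt(141134439833)/843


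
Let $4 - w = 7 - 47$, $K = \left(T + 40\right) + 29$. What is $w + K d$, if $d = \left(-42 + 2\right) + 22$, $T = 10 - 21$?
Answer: $-1000$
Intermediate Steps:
$T = -11$ ($T = 10 - 21 = -11$)
$K = 58$ ($K = \left(-11 + 40\right) + 29 = 29 + 29 = 58$)
$w = 44$ ($w = 4 - \left(7 - 47\right) = 4 - -40 = 4 + 40 = 44$)
$d = -18$ ($d = -40 + 22 = -18$)
$w + K d = 44 + 58 \left(-18\right) = 44 - 1044 = -1000$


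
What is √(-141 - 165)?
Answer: 3*I*√34 ≈ 17.493*I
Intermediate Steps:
√(-141 - 165) = √(-306) = 3*I*√34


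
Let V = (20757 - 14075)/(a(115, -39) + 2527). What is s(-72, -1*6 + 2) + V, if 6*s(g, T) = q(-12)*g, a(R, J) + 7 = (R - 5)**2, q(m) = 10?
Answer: -873859/7310 ≈ -119.54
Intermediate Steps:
a(R, J) = -7 + (-5 + R)**2 (a(R, J) = -7 + (R - 5)**2 = -7 + (-5 + R)**2)
V = 3341/7310 (V = (20757 - 14075)/((-7 + (-5 + 115)**2) + 2527) = 6682/((-7 + 110**2) + 2527) = 6682/((-7 + 12100) + 2527) = 6682/(12093 + 2527) = 6682/14620 = 6682*(1/14620) = 3341/7310 ≈ 0.45705)
s(g, T) = 5*g/3 (s(g, T) = (10*g)/6 = 5*g/3)
s(-72, -1*6 + 2) + V = (5/3)*(-72) + 3341/7310 = -120 + 3341/7310 = -873859/7310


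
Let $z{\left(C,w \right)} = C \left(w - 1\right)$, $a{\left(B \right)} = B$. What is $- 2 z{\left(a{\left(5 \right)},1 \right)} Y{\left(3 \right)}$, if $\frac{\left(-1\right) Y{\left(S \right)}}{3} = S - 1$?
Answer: $0$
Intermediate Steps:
$Y{\left(S \right)} = 3 - 3 S$ ($Y{\left(S \right)} = - 3 \left(S - 1\right) = - 3 \left(-1 + S\right) = 3 - 3 S$)
$z{\left(C,w \right)} = C \left(-1 + w\right)$
$- 2 z{\left(a{\left(5 \right)},1 \right)} Y{\left(3 \right)} = - 2 \cdot 5 \left(-1 + 1\right) \left(3 - 9\right) = - 2 \cdot 5 \cdot 0 \left(3 - 9\right) = \left(-2\right) 0 \left(-6\right) = 0 \left(-6\right) = 0$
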